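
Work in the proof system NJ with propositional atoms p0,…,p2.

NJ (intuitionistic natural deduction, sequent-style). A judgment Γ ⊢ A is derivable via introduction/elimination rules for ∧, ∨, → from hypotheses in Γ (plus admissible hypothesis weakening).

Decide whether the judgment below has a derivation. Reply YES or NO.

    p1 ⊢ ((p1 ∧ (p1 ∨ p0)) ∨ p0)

Derivation (root first):
[∨I₁] p1 ⊢ ((p1 ∧ (p1 ∨ p0)) ∨ p0)
  [∧I] p1 ⊢ (p1 ∧ (p1 ∨ p0))
    [Ax] p1 ⊢ p1
    [∨I₁] p1 ⊢ (p1 ∨ p0)
      [Ax] p1 ⊢ p1

Result: YES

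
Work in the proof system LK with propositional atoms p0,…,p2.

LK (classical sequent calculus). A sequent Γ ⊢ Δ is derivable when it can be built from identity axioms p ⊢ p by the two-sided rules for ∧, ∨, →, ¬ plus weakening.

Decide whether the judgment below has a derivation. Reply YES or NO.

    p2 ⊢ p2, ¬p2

Proof tree:
[¬R] p2 ⊢ p2, ¬p2
  [WL] p2, p2 ⊢ p2
    [Ax] p2 ⊢ p2

Result: YES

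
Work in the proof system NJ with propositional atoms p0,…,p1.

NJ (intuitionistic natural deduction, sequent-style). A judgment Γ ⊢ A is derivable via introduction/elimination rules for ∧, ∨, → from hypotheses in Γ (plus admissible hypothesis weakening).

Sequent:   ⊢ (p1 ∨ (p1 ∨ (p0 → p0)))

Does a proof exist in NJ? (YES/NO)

Proof tree:
[∨I₂]  ⊢ (p1 ∨ (p1 ∨ (p0 → p0)))
  [∨I₂]  ⊢ (p1 ∨ (p0 → p0))
    [→I]  ⊢ (p0 → p0)
      [Ax] p0 ⊢ p0

Result: YES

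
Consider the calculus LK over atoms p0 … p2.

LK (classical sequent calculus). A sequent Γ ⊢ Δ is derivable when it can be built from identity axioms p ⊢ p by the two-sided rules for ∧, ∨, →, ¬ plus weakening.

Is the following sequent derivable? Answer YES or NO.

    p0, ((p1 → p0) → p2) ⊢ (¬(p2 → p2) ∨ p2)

Proof tree:
[→L] p0, ((p1 → p0) → p2) ⊢ (¬(p2 → p2) ∨ p2)
  [→R] p0 ⊢ (p1 → p0)
    [WL] p0, p1 ⊢ p0
      [Ax] p0 ⊢ p0
  [∨R] p2 ⊢ (¬(p2 → p2) ∨ p2)
    [¬R] p2 ⊢ p2, ¬(p2 → p2)
      [→L] p2, (p2 → p2) ⊢ p2
        [Ax] p2 ⊢ p2
        [Ax] p2 ⊢ p2

Result: YES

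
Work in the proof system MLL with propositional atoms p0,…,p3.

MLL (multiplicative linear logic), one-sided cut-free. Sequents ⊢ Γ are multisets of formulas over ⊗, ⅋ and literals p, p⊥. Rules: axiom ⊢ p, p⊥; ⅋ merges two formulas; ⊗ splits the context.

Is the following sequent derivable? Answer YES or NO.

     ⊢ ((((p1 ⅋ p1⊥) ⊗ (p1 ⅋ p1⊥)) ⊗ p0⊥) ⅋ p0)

Derivation (root first):
[⅋]  ⊢ ((((p1 ⅋ p1⊥) ⊗ (p1 ⅋ p1⊥)) ⊗ p0⊥) ⅋ p0)
  [⊗]  ⊢ p0, (((p1 ⅋ p1⊥) ⊗ (p1 ⅋ p1⊥)) ⊗ p0⊥)
    [⊗]  ⊢ ((p1 ⅋ p1⊥) ⊗ (p1 ⅋ p1⊥))
      [⅋]  ⊢ (p1 ⅋ p1⊥)
        [Ax]  ⊢ p1, p1⊥
      [⅋]  ⊢ (p1 ⅋ p1⊥)
        [Ax]  ⊢ p1, p1⊥
    [Ax]  ⊢ p0, p0⊥

Result: YES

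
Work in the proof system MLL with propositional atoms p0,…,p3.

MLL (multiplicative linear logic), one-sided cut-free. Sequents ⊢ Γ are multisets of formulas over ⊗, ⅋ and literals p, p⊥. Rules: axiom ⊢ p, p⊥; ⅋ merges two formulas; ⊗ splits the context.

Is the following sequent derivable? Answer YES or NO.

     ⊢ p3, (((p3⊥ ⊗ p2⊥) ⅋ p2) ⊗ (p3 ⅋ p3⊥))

Proof tree:
[⊗]  ⊢ p3, (((p3⊥ ⊗ p2⊥) ⅋ p2) ⊗ (p3 ⅋ p3⊥))
  [⅋]  ⊢ p3, ((p3⊥ ⊗ p2⊥) ⅋ p2)
    [⊗]  ⊢ p3, p2, (p3⊥ ⊗ p2⊥)
      [Ax]  ⊢ p3, p3⊥
      [Ax]  ⊢ p2, p2⊥
  [⅋]  ⊢ (p3 ⅋ p3⊥)
    [Ax]  ⊢ p3, p3⊥

Result: YES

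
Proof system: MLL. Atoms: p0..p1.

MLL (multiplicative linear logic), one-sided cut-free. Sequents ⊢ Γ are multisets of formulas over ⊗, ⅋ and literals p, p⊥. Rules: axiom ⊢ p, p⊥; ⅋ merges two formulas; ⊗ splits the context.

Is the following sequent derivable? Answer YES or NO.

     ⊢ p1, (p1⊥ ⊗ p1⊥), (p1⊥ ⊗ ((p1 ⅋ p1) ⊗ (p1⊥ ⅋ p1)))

Derivation (root first):
[⊗]  ⊢ p1, (p1⊥ ⊗ p1⊥), (p1⊥ ⊗ ((p1 ⅋ p1) ⊗ (p1⊥ ⅋ p1)))
  [Ax]  ⊢ p1, p1⊥
  [⊗]  ⊢ (p1⊥ ⊗ p1⊥), ((p1 ⅋ p1) ⊗ (p1⊥ ⅋ p1))
    [⅋]  ⊢ (p1⊥ ⊗ p1⊥), (p1 ⅋ p1)
      [⊗]  ⊢ p1, p1, (p1⊥ ⊗ p1⊥)
        [Ax]  ⊢ p1, p1⊥
        [Ax]  ⊢ p1, p1⊥
    [⅋]  ⊢ (p1⊥ ⅋ p1)
      [Ax]  ⊢ p1, p1⊥

Result: YES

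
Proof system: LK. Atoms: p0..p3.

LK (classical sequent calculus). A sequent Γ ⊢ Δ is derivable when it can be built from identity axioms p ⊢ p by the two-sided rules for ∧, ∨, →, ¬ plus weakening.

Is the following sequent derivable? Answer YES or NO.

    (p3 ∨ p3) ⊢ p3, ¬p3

Proof tree:
[¬R] (p3 ∨ p3) ⊢ p3, ¬p3
  [∨L] p3, (p3 ∨ p3) ⊢ p3
    [WL] p3, p3 ⊢ p3
      [Ax] p3 ⊢ p3
    [Ax] p3 ⊢ p3

Result: YES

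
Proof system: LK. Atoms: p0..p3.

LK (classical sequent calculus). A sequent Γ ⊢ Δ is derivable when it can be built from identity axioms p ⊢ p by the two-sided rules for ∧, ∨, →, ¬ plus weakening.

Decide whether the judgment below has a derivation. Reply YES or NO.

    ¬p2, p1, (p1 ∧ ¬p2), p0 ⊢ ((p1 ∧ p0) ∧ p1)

Derivation (root first):
[∧R] ¬p2, p1, (p1 ∧ ¬p2), p0 ⊢ ((p1 ∧ p0) ∧ p1)
  [∧R] ¬p2, p1, p0 ⊢ (p1 ∧ p0)
    [¬L] p1, ¬p2 ⊢ p1
      [WR] p1 ⊢ p1, p2
        [Ax] p1 ⊢ p1
    [Ax] p0 ⊢ p0
  [∧L] (p1 ∧ ¬p2) ⊢ p1
    [¬L] p1, ¬p2 ⊢ p1
      [WR] p1 ⊢ p1, p2
        [Ax] p1 ⊢ p1

Result: YES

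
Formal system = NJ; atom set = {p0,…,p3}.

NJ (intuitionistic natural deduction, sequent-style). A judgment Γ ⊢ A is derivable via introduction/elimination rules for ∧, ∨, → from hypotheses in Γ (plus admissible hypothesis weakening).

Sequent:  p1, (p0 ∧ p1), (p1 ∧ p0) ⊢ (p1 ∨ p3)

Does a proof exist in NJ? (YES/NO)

Proof tree:
[Wk] p1, (p0 ∧ p1), (p1 ∧ p0) ⊢ (p1 ∨ p3)
  [Wk] p1, (p0 ∧ p1) ⊢ (p1 ∨ p3)
    [∨I₁] p1 ⊢ (p1 ∨ p3)
      [Ax] p1 ⊢ p1

Result: YES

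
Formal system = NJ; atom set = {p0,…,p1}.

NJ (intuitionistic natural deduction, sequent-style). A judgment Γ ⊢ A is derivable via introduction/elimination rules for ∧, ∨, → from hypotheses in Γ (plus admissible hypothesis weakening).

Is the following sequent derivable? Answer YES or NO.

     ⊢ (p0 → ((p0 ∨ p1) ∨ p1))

Derivation (root first):
[→I]  ⊢ (p0 → ((p0 ∨ p1) ∨ p1))
  [∨I₁] p0 ⊢ ((p0 ∨ p1) ∨ p1)
    [∨I₁] p0 ⊢ (p0 ∨ p1)
      [Ax] p0 ⊢ p0

Result: YES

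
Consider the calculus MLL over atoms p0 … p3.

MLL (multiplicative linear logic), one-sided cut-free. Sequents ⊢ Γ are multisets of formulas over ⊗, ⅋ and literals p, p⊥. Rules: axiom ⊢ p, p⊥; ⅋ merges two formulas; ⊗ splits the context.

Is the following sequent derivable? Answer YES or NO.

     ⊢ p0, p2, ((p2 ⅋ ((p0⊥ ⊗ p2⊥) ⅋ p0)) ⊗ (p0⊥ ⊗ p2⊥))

Derivation (root first):
[⊗]  ⊢ p0, p2, ((p2 ⅋ ((p0⊥ ⊗ p2⊥) ⅋ p0)) ⊗ (p0⊥ ⊗ p2⊥))
  [⅋]  ⊢ (p2 ⅋ ((p0⊥ ⊗ p2⊥) ⅋ p0))
    [⅋]  ⊢ p2, ((p0⊥ ⊗ p2⊥) ⅋ p0)
      [⊗]  ⊢ p0, p2, (p0⊥ ⊗ p2⊥)
        [Ax]  ⊢ p0, p0⊥
        [Ax]  ⊢ p2, p2⊥
  [⊗]  ⊢ p0, p2, (p0⊥ ⊗ p2⊥)
    [Ax]  ⊢ p0, p0⊥
    [Ax]  ⊢ p2, p2⊥

Result: YES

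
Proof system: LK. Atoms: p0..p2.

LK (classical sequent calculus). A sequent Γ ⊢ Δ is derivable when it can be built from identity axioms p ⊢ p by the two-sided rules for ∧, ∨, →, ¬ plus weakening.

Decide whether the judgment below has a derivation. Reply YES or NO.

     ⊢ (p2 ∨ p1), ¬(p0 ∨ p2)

Search for a countermodel by truth-table:
  v=000: Γ:[] Δ:[(p2 ∨ p1)=F, ¬(p0 ∨ p2)=T] refutes=False
  v=001: Γ:[] Δ:[(p2 ∨ p1)=T, ¬(p0 ∨ p2)=F] refutes=False
  v=010: Γ:[] Δ:[(p2 ∨ p1)=T, ¬(p0 ∨ p2)=T] refutes=False
  v=011: Γ:[] Δ:[(p2 ∨ p1)=T, ¬(p0 ∨ p2)=F] refutes=False
  v=100: Γ:[] Δ:[(p2 ∨ p1)=F, ¬(p0 ∨ p2)=F] refutes=True  ← countermodel

Result: NO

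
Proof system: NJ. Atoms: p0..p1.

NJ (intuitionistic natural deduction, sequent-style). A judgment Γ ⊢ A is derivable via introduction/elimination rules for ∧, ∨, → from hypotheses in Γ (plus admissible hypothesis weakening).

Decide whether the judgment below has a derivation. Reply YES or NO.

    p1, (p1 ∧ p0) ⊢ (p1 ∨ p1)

Derivation (root first):
[Wk] p1, (p1 ∧ p0) ⊢ (p1 ∨ p1)
  [∨I₂] p1 ⊢ (p1 ∨ p1)
    [Ax] p1 ⊢ p1

Result: YES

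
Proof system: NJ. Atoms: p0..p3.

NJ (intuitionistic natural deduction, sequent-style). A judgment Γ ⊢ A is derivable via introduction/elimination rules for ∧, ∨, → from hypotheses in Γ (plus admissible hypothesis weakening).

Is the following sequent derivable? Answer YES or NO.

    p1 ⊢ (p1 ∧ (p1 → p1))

Proof tree:
[∧I] p1 ⊢ (p1 ∧ (p1 → p1))
  [Wk] p1, p1 ⊢ p1
    [Ax] p1 ⊢ p1
  [→I] p1 ⊢ (p1 → p1)
    [Wk] p1, p1 ⊢ p1
      [Ax] p1 ⊢ p1

Result: YES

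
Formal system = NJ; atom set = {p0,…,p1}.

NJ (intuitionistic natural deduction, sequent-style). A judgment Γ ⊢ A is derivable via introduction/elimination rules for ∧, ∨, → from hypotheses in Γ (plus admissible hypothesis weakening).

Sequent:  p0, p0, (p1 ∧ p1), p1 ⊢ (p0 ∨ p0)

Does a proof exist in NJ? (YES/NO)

Derivation trace:
[Wk] p0, p0, (p1 ∧ p1), p1 ⊢ (p0 ∨ p0)
  [Wk] p0, p0, (p1 ∧ p1) ⊢ (p0 ∨ p0)
    [Wk] p0, p0 ⊢ (p0 ∨ p0)
      [∨I₁] p0 ⊢ (p0 ∨ p0)
        [Ax] p0 ⊢ p0

Result: YES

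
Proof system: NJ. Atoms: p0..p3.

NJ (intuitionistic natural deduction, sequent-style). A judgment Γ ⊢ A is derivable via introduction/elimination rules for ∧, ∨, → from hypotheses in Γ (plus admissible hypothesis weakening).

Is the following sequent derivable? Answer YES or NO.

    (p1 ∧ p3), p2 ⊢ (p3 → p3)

Derivation (root first):
[Wk] (p1 ∧ p3), p2 ⊢ (p3 → p3)
  [Wk] (p1 ∧ p3) ⊢ (p3 → p3)
    [→I]  ⊢ (p3 → p3)
      [Ax] p3 ⊢ p3

Result: YES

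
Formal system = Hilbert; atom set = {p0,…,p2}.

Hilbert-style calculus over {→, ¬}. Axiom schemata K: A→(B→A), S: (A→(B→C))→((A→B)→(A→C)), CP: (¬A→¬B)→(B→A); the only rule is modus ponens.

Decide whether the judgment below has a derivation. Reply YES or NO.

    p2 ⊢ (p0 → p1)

Search for a countermodel by truth-table:
  v=000: Γ:[p2=F] Δ:[(p0 → p1)=T] refutes=False
  v=001: Γ:[p2=T] Δ:[(p0 → p1)=T] refutes=False
  v=010: Γ:[p2=F] Δ:[(p0 → p1)=T] refutes=False
  v=011: Γ:[p2=T] Δ:[(p0 → p1)=T] refutes=False
  v=100: Γ:[p2=F] Δ:[(p0 → p1)=F] refutes=False
  v=101: Γ:[p2=T] Δ:[(p0 → p1)=F] refutes=True  ← countermodel

Result: NO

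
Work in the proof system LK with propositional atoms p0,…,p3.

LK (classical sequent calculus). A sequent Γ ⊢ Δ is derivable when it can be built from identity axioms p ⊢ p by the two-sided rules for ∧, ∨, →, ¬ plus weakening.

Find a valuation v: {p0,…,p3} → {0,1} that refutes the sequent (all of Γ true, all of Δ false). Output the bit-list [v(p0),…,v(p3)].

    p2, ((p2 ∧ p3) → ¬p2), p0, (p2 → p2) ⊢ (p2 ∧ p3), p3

Enumerate valuations to refute Γ ⊢ Δ:
  v=0000: Γ:[p2=F, ((p2 ∧ p3) → ¬p2)=T, p0=F, (p2 → p2)=T] Δ:[(p2 ∧ p3)=F, p3=F] refutes=False
  v=0001: Γ:[p2=F, ((p2 ∧ p3) → ¬p2)=T, p0=F, (p2 → p2)=T] Δ:[(p2 ∧ p3)=F, p3=T] refutes=False
  v=0010: Γ:[p2=T, ((p2 ∧ p3) → ¬p2)=T, p0=F, (p2 → p2)=T] Δ:[(p2 ∧ p3)=F, p3=F] refutes=False
  v=0011: Γ:[p2=T, ((p2 ∧ p3) → ¬p2)=F, p0=F, (p2 → p2)=T] Δ:[(p2 ∧ p3)=T, p3=T] refutes=False
  v=0100: Γ:[p2=F, ((p2 ∧ p3) → ¬p2)=T, p0=F, (p2 → p2)=T] Δ:[(p2 ∧ p3)=F, p3=F] refutes=False
  v=0101: Γ:[p2=F, ((p2 ∧ p3) → ¬p2)=T, p0=F, (p2 → p2)=T] Δ:[(p2 ∧ p3)=F, p3=T] refutes=False
  v=0110: Γ:[p2=T, ((p2 ∧ p3) → ¬p2)=T, p0=F, (p2 → p2)=T] Δ:[(p2 ∧ p3)=F, p3=F] refutes=False
  v=0111: Γ:[p2=T, ((p2 ∧ p3) → ¬p2)=F, p0=F, (p2 → p2)=T] Δ:[(p2 ∧ p3)=T, p3=T] refutes=False
  v=1000: Γ:[p2=F, ((p2 ∧ p3) → ¬p2)=T, p0=T, (p2 → p2)=T] Δ:[(p2 ∧ p3)=F, p3=F] refutes=False
  v=1001: Γ:[p2=F, ((p2 ∧ p3) → ¬p2)=T, p0=T, (p2 → p2)=T] Δ:[(p2 ∧ p3)=F, p3=T] refutes=False
  v=1010: Γ:[p2=T, ((p2 ∧ p3) → ¬p2)=T, p0=T, (p2 → p2)=T] Δ:[(p2 ∧ p3)=F, p3=F] refutes=True  ← countermodel

Result: [1, 0, 1, 0]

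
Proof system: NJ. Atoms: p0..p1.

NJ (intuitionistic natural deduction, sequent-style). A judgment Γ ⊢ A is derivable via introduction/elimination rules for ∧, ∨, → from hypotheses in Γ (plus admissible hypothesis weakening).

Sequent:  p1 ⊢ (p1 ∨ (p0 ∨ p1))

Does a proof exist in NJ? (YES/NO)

Derivation trace:
[∨I₂] p1 ⊢ (p1 ∨ (p0 ∨ p1))
  [∨I₂] p1 ⊢ (p0 ∨ p1)
    [Ax] p1 ⊢ p1

Result: YES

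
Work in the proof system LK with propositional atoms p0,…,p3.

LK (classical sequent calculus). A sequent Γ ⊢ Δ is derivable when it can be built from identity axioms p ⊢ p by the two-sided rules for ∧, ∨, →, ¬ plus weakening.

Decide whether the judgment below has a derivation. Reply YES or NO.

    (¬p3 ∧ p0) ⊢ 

Truth-table refutation:
  v=0000: Γ:[(¬p3 ∧ p0)=F] Δ:[] refutes=False
  v=0001: Γ:[(¬p3 ∧ p0)=F] Δ:[] refutes=False
  v=0010: Γ:[(¬p3 ∧ p0)=F] Δ:[] refutes=False
  v=0011: Γ:[(¬p3 ∧ p0)=F] Δ:[] refutes=False
  v=0100: Γ:[(¬p3 ∧ p0)=F] Δ:[] refutes=False
  v=0101: Γ:[(¬p3 ∧ p0)=F] Δ:[] refutes=False
  v=0110: Γ:[(¬p3 ∧ p0)=F] Δ:[] refutes=False
  v=0111: Γ:[(¬p3 ∧ p0)=F] Δ:[] refutes=False
  v=1000: Γ:[(¬p3 ∧ p0)=T] Δ:[] refutes=True  ← countermodel

Result: NO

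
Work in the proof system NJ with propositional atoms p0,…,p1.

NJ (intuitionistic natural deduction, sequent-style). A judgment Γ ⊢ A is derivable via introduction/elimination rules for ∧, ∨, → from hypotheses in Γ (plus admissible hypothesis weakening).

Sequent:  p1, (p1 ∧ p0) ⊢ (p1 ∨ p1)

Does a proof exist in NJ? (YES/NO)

Derivation (root first):
[∨I₁] p1, (p1 ∧ p0) ⊢ (p1 ∨ p1)
  [Wk] p1, (p1 ∧ p0) ⊢ p1
    [Ax] p1 ⊢ p1

Result: YES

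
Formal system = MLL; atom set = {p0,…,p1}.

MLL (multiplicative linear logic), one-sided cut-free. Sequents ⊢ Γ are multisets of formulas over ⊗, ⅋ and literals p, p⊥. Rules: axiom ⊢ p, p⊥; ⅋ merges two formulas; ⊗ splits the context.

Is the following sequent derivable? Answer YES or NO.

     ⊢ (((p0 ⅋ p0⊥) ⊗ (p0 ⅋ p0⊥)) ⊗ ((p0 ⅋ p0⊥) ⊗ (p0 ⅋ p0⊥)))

Derivation trace:
[⊗]  ⊢ (((p0 ⅋ p0⊥) ⊗ (p0 ⅋ p0⊥)) ⊗ ((p0 ⅋ p0⊥) ⊗ (p0 ⅋ p0⊥)))
  [⊗]  ⊢ ((p0 ⅋ p0⊥) ⊗ (p0 ⅋ p0⊥))
    [⅋]  ⊢ (p0 ⅋ p0⊥)
      [Ax]  ⊢ p0, p0⊥
    [⅋]  ⊢ (p0 ⅋ p0⊥)
      [Ax]  ⊢ p0, p0⊥
  [⊗]  ⊢ ((p0 ⅋ p0⊥) ⊗ (p0 ⅋ p0⊥))
    [⅋]  ⊢ (p0 ⅋ p0⊥)
      [Ax]  ⊢ p0, p0⊥
    [⅋]  ⊢ (p0 ⅋ p0⊥)
      [Ax]  ⊢ p0, p0⊥

Result: YES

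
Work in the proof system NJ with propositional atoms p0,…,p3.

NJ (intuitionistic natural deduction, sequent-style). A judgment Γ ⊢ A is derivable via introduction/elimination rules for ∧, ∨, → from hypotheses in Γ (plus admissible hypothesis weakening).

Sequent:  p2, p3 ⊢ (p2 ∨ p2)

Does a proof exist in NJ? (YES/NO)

Derivation trace:
[Wk] p2, p3 ⊢ (p2 ∨ p2)
  [∨I₁] p2 ⊢ (p2 ∨ p2)
    [Ax] p2 ⊢ p2

Result: YES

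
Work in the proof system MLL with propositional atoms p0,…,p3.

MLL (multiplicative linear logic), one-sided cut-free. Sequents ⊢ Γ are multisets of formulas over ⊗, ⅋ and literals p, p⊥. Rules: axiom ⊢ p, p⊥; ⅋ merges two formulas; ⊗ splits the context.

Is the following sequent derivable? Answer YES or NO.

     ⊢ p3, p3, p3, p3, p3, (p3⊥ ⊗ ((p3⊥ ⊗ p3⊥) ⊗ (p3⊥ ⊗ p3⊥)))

Derivation trace:
[⊗]  ⊢ p3, p3, p3, p3, p3, (p3⊥ ⊗ ((p3⊥ ⊗ p3⊥) ⊗ (p3⊥ ⊗ p3⊥)))
  [Ax]  ⊢ p3, p3⊥
  [⊗]  ⊢ p3, p3, p3, p3, ((p3⊥ ⊗ p3⊥) ⊗ (p3⊥ ⊗ p3⊥))
    [⊗]  ⊢ p3, p3, (p3⊥ ⊗ p3⊥)
      [Ax]  ⊢ p3, p3⊥
      [Ax]  ⊢ p3, p3⊥
    [⊗]  ⊢ p3, p3, (p3⊥ ⊗ p3⊥)
      [Ax]  ⊢ p3, p3⊥
      [Ax]  ⊢ p3, p3⊥

Result: YES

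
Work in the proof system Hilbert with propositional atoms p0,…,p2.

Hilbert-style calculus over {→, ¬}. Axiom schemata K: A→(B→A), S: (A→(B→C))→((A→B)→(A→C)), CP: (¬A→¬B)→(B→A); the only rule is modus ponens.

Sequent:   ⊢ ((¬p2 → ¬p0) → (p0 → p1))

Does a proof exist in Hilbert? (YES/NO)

Truth-table refutation:
  v=000: Γ:[] Δ:[((¬p2 → ¬p0) → (p0 → p1))=T] refutes=False
  v=001: Γ:[] Δ:[((¬p2 → ¬p0) → (p0 → p1))=T] refutes=False
  v=010: Γ:[] Δ:[((¬p2 → ¬p0) → (p0 → p1))=T] refutes=False
  v=011: Γ:[] Δ:[((¬p2 → ¬p0) → (p0 → p1))=T] refutes=False
  v=100: Γ:[] Δ:[((¬p2 → ¬p0) → (p0 → p1))=T] refutes=False
  v=101: Γ:[] Δ:[((¬p2 → ¬p0) → (p0 → p1))=F] refutes=True  ← countermodel

Result: NO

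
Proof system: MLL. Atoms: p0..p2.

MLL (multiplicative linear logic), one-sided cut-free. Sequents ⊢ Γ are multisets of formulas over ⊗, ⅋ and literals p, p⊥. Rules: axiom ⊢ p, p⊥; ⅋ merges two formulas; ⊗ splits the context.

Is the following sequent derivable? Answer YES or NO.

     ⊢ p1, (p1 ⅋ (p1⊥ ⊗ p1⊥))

Derivation (root first):
[⅋]  ⊢ p1, (p1 ⅋ (p1⊥ ⊗ p1⊥))
  [⊗]  ⊢ p1, p1, (p1⊥ ⊗ p1⊥)
    [Ax]  ⊢ p1, p1⊥
    [Ax]  ⊢ p1, p1⊥

Result: YES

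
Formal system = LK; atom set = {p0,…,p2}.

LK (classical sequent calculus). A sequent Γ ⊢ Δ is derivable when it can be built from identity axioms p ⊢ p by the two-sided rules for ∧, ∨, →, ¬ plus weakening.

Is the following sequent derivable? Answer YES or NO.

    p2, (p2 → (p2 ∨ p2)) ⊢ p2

Derivation trace:
[→L] p2, (p2 → (p2 ∨ p2)) ⊢ p2
  [Ax] p2 ⊢ p2
  [∨L] (p2 ∨ p2) ⊢ p2
    [Ax] p2 ⊢ p2
    [Ax] p2 ⊢ p2

Result: YES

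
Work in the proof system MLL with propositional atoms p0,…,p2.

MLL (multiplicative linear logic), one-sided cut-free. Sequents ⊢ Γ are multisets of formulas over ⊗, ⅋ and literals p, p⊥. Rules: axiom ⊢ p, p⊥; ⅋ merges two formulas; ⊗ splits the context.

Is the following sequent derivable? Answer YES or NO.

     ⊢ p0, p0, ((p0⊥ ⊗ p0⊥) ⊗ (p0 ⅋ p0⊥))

Proof tree:
[⊗]  ⊢ p0, p0, ((p0⊥ ⊗ p0⊥) ⊗ (p0 ⅋ p0⊥))
  [⊗]  ⊢ p0, p0, (p0⊥ ⊗ p0⊥)
    [Ax]  ⊢ p0, p0⊥
    [Ax]  ⊢ p0, p0⊥
  [⅋]  ⊢ (p0 ⅋ p0⊥)
    [Ax]  ⊢ p0, p0⊥

Result: YES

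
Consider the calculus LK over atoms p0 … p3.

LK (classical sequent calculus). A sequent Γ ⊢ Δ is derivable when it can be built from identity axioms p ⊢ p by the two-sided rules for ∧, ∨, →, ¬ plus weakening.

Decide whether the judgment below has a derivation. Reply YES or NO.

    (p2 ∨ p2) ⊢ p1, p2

Proof tree:
[∨L] (p2 ∨ p2) ⊢ p1, p2
  [WR] p2 ⊢ p2, p1
    [Ax] p2 ⊢ p2
  [Ax] p2 ⊢ p2

Result: YES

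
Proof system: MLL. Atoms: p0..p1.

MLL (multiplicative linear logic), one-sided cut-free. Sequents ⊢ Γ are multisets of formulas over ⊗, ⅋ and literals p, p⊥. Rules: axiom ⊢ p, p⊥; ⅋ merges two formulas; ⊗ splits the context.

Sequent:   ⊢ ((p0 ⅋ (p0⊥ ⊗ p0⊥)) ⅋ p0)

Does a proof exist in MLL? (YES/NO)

Derivation (root first):
[⅋]  ⊢ ((p0 ⅋ (p0⊥ ⊗ p0⊥)) ⅋ p0)
  [⅋]  ⊢ p0, (p0 ⅋ (p0⊥ ⊗ p0⊥))
    [⊗]  ⊢ p0, p0, (p0⊥ ⊗ p0⊥)
      [Ax]  ⊢ p0, p0⊥
      [Ax]  ⊢ p0, p0⊥

Result: YES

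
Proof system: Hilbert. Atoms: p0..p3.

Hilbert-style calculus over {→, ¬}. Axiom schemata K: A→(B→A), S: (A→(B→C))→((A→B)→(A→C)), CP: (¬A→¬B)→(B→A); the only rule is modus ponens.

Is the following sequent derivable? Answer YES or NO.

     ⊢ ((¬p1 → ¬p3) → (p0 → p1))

Enumerate valuations to refute Γ ⊢ Δ:
  v=0000: Γ:[] Δ:[((¬p1 → ¬p3) → (p0 → p1))=T] refutes=False
  v=0001: Γ:[] Δ:[((¬p1 → ¬p3) → (p0 → p1))=T] refutes=False
  v=0010: Γ:[] Δ:[((¬p1 → ¬p3) → (p0 → p1))=T] refutes=False
  v=0011: Γ:[] Δ:[((¬p1 → ¬p3) → (p0 → p1))=T] refutes=False
  v=0100: Γ:[] Δ:[((¬p1 → ¬p3) → (p0 → p1))=T] refutes=False
  v=0101: Γ:[] Δ:[((¬p1 → ¬p3) → (p0 → p1))=T] refutes=False
  v=0110: Γ:[] Δ:[((¬p1 → ¬p3) → (p0 → p1))=T] refutes=False
  v=0111: Γ:[] Δ:[((¬p1 → ¬p3) → (p0 → p1))=T] refutes=False
  v=1000: Γ:[] Δ:[((¬p1 → ¬p3) → (p0 → p1))=F] refutes=True  ← countermodel

Result: NO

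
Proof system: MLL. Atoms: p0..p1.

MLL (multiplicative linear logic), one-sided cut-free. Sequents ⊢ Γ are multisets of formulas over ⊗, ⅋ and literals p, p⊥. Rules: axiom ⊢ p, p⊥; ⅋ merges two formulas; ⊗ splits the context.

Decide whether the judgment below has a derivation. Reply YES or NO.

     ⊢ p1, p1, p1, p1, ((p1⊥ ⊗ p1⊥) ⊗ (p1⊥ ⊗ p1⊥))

Derivation trace:
[⊗]  ⊢ p1, p1, p1, p1, ((p1⊥ ⊗ p1⊥) ⊗ (p1⊥ ⊗ p1⊥))
  [⊗]  ⊢ p1, p1, (p1⊥ ⊗ p1⊥)
    [Ax]  ⊢ p1, p1⊥
    [Ax]  ⊢ p1, p1⊥
  [⊗]  ⊢ p1, p1, (p1⊥ ⊗ p1⊥)
    [Ax]  ⊢ p1, p1⊥
    [Ax]  ⊢ p1, p1⊥

Result: YES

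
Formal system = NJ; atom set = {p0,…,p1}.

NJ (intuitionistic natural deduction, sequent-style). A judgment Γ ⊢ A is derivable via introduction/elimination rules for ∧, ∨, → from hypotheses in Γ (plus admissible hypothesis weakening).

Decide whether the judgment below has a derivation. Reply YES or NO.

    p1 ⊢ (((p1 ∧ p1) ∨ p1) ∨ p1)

Derivation trace:
[∨I₁] p1 ⊢ (((p1 ∧ p1) ∨ p1) ∨ p1)
  [∨I₁] p1 ⊢ ((p1 ∧ p1) ∨ p1)
    [∧I] p1 ⊢ (p1 ∧ p1)
      [Wk] p1, p1 ⊢ p1
        [Ax] p1 ⊢ p1
      [Ax] p1 ⊢ p1

Result: YES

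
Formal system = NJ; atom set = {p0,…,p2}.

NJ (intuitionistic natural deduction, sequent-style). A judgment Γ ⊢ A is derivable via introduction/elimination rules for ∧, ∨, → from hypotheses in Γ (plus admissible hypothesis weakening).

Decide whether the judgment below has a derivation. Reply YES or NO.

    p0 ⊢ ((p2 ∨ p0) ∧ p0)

Derivation (root first):
[∧I] p0 ⊢ ((p2 ∨ p0) ∧ p0)
  [∨I₂] p0 ⊢ (p2 ∨ p0)
    [Ax] p0 ⊢ p0
  [Ax] p0 ⊢ p0

Result: YES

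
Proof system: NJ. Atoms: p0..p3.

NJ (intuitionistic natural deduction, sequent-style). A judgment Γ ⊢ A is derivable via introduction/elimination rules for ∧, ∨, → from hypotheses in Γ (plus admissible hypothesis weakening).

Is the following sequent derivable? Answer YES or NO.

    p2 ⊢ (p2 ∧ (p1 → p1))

Derivation (root first):
[∧I] p2 ⊢ (p2 ∧ (p1 → p1))
  [Ax] p2 ⊢ p2
  [→I]  ⊢ (p1 → p1)
    [Ax] p1 ⊢ p1

Result: YES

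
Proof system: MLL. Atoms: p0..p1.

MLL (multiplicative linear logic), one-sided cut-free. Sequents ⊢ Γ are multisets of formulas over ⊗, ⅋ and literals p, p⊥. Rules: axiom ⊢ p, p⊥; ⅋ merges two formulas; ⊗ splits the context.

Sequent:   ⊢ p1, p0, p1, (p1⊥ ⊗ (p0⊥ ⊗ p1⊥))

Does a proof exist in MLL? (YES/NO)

Derivation (root first):
[⊗]  ⊢ p1, p0, p1, (p1⊥ ⊗ (p0⊥ ⊗ p1⊥))
  [Ax]  ⊢ p1, p1⊥
  [⊗]  ⊢ p0, p1, (p0⊥ ⊗ p1⊥)
    [Ax]  ⊢ p0, p0⊥
    [Ax]  ⊢ p1, p1⊥

Result: YES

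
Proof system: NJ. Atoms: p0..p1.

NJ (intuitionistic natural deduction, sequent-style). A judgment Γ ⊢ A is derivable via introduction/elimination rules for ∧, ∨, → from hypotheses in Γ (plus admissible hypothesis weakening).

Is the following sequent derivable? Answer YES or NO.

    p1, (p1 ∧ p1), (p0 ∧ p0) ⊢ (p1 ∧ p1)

Derivation (root first):
[∧I] p1, (p1 ∧ p1), (p0 ∧ p0) ⊢ (p1 ∧ p1)
  [Wk] p1, (p0 ∧ p0) ⊢ p1
    [Ax] p1 ⊢ p1
  [Wk] p1, (p1 ∧ p1) ⊢ p1
    [Ax] p1 ⊢ p1

Result: YES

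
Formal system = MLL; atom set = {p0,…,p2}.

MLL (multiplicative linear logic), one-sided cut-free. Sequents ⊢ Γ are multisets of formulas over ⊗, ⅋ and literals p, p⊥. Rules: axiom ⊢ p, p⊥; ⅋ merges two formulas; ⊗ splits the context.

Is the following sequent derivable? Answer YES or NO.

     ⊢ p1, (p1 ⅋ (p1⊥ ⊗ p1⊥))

Derivation trace:
[⅋]  ⊢ p1, (p1 ⅋ (p1⊥ ⊗ p1⊥))
  [⊗]  ⊢ p1, p1, (p1⊥ ⊗ p1⊥)
    [Ax]  ⊢ p1, p1⊥
    [Ax]  ⊢ p1, p1⊥

Result: YES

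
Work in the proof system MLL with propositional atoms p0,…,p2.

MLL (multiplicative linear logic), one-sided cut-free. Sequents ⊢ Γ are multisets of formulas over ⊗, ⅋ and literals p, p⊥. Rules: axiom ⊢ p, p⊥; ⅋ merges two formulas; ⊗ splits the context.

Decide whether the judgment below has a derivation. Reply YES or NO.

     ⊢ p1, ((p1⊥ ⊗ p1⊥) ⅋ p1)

Derivation trace:
[⅋]  ⊢ p1, ((p1⊥ ⊗ p1⊥) ⅋ p1)
  [⊗]  ⊢ p1, p1, (p1⊥ ⊗ p1⊥)
    [Ax]  ⊢ p1, p1⊥
    [Ax]  ⊢ p1, p1⊥

Result: YES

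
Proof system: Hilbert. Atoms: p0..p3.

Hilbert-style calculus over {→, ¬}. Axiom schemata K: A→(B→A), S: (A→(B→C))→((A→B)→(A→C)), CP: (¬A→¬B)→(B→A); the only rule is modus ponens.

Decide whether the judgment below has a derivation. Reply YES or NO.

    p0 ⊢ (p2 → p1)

Truth-table refutation:
  v=0000: Γ:[p0=F] Δ:[(p2 → p1)=T] refutes=False
  v=0001: Γ:[p0=F] Δ:[(p2 → p1)=T] refutes=False
  v=0010: Γ:[p0=F] Δ:[(p2 → p1)=F] refutes=False
  v=0011: Γ:[p0=F] Δ:[(p2 → p1)=F] refutes=False
  v=0100: Γ:[p0=F] Δ:[(p2 → p1)=T] refutes=False
  v=0101: Γ:[p0=F] Δ:[(p2 → p1)=T] refutes=False
  v=0110: Γ:[p0=F] Δ:[(p2 → p1)=T] refutes=False
  v=0111: Γ:[p0=F] Δ:[(p2 → p1)=T] refutes=False
  v=1000: Γ:[p0=T] Δ:[(p2 → p1)=T] refutes=False
  v=1001: Γ:[p0=T] Δ:[(p2 → p1)=T] refutes=False
  v=1010: Γ:[p0=T] Δ:[(p2 → p1)=F] refutes=True  ← countermodel

Result: NO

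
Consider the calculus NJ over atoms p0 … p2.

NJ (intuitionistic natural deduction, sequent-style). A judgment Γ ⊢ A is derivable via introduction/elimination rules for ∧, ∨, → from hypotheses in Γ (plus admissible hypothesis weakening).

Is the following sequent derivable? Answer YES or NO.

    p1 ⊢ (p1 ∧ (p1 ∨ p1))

Derivation trace:
[∧I] p1 ⊢ (p1 ∧ (p1 ∨ p1))
  [Ax] p1 ⊢ p1
  [∨I₁] p1 ⊢ (p1 ∨ p1)
    [Ax] p1 ⊢ p1

Result: YES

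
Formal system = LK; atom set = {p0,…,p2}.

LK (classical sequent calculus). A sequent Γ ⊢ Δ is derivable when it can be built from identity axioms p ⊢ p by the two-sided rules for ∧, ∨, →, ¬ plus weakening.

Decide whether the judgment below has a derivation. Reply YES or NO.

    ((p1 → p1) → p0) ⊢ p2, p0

Derivation (root first):
[→L] ((p1 → p1) → p0) ⊢ p2, p0
  [→R]  ⊢ (p1 → p1)
    [Ax] p1 ⊢ p1
  [WR] p0 ⊢ p0, p2
    [Ax] p0 ⊢ p0

Result: YES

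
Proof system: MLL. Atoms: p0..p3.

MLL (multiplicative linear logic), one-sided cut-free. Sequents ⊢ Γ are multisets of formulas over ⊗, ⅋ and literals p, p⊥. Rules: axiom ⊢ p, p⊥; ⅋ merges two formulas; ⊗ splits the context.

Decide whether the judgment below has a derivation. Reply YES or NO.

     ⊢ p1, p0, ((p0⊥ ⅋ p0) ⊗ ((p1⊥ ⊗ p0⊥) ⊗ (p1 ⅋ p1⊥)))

Derivation trace:
[⊗]  ⊢ p1, p0, ((p0⊥ ⅋ p0) ⊗ ((p1⊥ ⊗ p0⊥) ⊗ (p1 ⅋ p1⊥)))
  [⅋]  ⊢ (p0⊥ ⅋ p0)
    [Ax]  ⊢ p0, p0⊥
  [⊗]  ⊢ p1, p0, ((p1⊥ ⊗ p0⊥) ⊗ (p1 ⅋ p1⊥))
    [⊗]  ⊢ p1, p0, (p1⊥ ⊗ p0⊥)
      [Ax]  ⊢ p1, p1⊥
      [Ax]  ⊢ p0, p0⊥
    [⅋]  ⊢ (p1 ⅋ p1⊥)
      [Ax]  ⊢ p1, p1⊥

Result: YES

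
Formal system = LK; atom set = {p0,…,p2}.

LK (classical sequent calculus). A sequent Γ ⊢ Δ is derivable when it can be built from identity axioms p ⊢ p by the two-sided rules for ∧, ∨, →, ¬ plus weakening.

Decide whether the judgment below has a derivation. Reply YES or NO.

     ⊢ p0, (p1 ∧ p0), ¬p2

Search for a countermodel by truth-table:
  v=000: Γ:[] Δ:[p0=F, (p1 ∧ p0)=F, ¬p2=T] refutes=False
  v=001: Γ:[] Δ:[p0=F, (p1 ∧ p0)=F, ¬p2=F] refutes=True  ← countermodel

Result: NO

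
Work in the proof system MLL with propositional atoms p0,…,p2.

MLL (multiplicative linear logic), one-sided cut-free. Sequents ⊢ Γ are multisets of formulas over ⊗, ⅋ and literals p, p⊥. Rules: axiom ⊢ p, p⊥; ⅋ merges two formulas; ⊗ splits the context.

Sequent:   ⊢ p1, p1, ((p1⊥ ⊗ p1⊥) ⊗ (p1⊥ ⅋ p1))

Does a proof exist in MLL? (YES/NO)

Proof tree:
[⊗]  ⊢ p1, p1, ((p1⊥ ⊗ p1⊥) ⊗ (p1⊥ ⅋ p1))
  [⊗]  ⊢ p1, p1, (p1⊥ ⊗ p1⊥)
    [Ax]  ⊢ p1, p1⊥
    [Ax]  ⊢ p1, p1⊥
  [⅋]  ⊢ (p1⊥ ⅋ p1)
    [Ax]  ⊢ p1, p1⊥

Result: YES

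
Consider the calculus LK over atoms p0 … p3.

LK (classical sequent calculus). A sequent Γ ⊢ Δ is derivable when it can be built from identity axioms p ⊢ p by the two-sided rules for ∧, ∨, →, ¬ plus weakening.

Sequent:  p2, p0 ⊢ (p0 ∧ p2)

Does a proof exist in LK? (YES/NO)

Derivation trace:
[∧R] p2, p0 ⊢ (p0 ∧ p2)
  [WL] p0, p2 ⊢ p0
    [Ax] p0 ⊢ p0
  [Ax] p2 ⊢ p2

Result: YES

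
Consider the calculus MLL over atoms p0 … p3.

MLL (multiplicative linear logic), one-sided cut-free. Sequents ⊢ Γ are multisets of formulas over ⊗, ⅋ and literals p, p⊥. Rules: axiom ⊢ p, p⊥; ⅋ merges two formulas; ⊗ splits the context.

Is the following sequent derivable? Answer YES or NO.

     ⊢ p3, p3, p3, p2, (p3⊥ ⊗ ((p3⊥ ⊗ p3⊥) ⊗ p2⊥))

Derivation trace:
[⊗]  ⊢ p3, p3, p3, p2, (p3⊥ ⊗ ((p3⊥ ⊗ p3⊥) ⊗ p2⊥))
  [Ax]  ⊢ p3, p3⊥
  [⊗]  ⊢ p3, p3, p2, ((p3⊥ ⊗ p3⊥) ⊗ p2⊥)
    [⊗]  ⊢ p3, p3, (p3⊥ ⊗ p3⊥)
      [Ax]  ⊢ p3, p3⊥
      [Ax]  ⊢ p3, p3⊥
    [Ax]  ⊢ p2, p2⊥

Result: YES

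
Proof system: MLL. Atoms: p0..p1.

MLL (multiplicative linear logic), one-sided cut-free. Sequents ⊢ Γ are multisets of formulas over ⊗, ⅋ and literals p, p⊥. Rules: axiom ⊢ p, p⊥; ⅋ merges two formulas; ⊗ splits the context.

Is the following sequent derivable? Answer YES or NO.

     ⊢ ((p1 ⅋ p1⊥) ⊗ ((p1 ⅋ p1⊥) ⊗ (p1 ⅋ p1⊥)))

Derivation trace:
[⊗]  ⊢ ((p1 ⅋ p1⊥) ⊗ ((p1 ⅋ p1⊥) ⊗ (p1 ⅋ p1⊥)))
  [⅋]  ⊢ (p1 ⅋ p1⊥)
    [Ax]  ⊢ p1, p1⊥
  [⊗]  ⊢ ((p1 ⅋ p1⊥) ⊗ (p1 ⅋ p1⊥))
    [⅋]  ⊢ (p1 ⅋ p1⊥)
      [Ax]  ⊢ p1, p1⊥
    [⅋]  ⊢ (p1 ⅋ p1⊥)
      [Ax]  ⊢ p1, p1⊥

Result: YES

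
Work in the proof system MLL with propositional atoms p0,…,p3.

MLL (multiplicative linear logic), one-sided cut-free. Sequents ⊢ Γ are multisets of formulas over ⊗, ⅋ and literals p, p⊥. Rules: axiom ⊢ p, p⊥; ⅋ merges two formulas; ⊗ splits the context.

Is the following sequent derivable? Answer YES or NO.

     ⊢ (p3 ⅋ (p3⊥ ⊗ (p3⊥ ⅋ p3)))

Derivation trace:
[⅋]  ⊢ (p3 ⅋ (p3⊥ ⊗ (p3⊥ ⅋ p3)))
  [⊗]  ⊢ p3, (p3⊥ ⊗ (p3⊥ ⅋ p3))
    [Ax]  ⊢ p3, p3⊥
    [⅋]  ⊢ (p3⊥ ⅋ p3)
      [Ax]  ⊢ p3, p3⊥

Result: YES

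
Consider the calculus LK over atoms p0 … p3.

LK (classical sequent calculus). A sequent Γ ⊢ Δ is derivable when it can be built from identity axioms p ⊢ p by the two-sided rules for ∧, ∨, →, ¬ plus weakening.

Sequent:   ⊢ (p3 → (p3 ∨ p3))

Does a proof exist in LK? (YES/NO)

Derivation trace:
[→R]  ⊢ (p3 → (p3 ∨ p3))
  [∨R] p3 ⊢ (p3 ∨ p3)
    [WR] p3 ⊢ p3, p3
      [Ax] p3 ⊢ p3

Result: YES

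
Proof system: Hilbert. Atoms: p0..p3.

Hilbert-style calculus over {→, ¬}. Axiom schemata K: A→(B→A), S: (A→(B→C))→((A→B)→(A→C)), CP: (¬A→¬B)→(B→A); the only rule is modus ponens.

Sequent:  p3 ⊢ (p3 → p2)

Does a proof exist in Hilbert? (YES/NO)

Search for a countermodel by truth-table:
  v=0000: Γ:[p3=F] Δ:[(p3 → p2)=T] refutes=False
  v=0001: Γ:[p3=T] Δ:[(p3 → p2)=F] refutes=True  ← countermodel

Result: NO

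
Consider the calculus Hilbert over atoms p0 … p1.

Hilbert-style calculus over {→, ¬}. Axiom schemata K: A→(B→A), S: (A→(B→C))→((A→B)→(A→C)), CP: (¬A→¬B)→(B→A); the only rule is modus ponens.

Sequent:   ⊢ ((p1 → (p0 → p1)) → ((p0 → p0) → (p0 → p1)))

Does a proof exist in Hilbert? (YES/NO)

Truth-table refutation:
  v=00: Γ:[] Δ:[((p1 → (p0 → p1)) → ((p0 → p0) → (p0 → p1)))=T] refutes=False
  v=01: Γ:[] Δ:[((p1 → (p0 → p1)) → ((p0 → p0) → (p0 → p1)))=T] refutes=False
  v=10: Γ:[] Δ:[((p1 → (p0 → p1)) → ((p0 → p0) → (p0 → p1)))=F] refutes=True  ← countermodel

Result: NO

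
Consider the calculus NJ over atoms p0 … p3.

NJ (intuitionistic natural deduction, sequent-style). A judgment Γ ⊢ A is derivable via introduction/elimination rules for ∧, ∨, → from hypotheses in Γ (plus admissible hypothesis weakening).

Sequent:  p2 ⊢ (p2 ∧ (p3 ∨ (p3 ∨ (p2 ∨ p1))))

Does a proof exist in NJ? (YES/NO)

Proof tree:
[∧I] p2 ⊢ (p2 ∧ (p3 ∨ (p3 ∨ (p2 ∨ p1))))
  [Ax] p2 ⊢ p2
  [∨I₂] p2 ⊢ (p3 ∨ (p3 ∨ (p2 ∨ p1)))
    [∨I₂] p2 ⊢ (p3 ∨ (p2 ∨ p1))
      [∨I₁] p2 ⊢ (p2 ∨ p1)
        [Ax] p2 ⊢ p2

Result: YES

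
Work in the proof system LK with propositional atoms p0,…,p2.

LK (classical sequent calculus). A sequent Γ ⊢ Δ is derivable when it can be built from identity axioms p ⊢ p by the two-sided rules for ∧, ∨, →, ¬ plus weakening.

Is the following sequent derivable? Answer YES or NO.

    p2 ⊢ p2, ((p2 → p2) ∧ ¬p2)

Derivation (root first):
[∧R] p2 ⊢ p2, ((p2 → p2) ∧ ¬p2)
  [→R]  ⊢ (p2 → p2)
    [Ax] p2 ⊢ p2
  [¬R] p2 ⊢ p2, ¬p2
    [WL] p2, p2 ⊢ p2
      [Ax] p2 ⊢ p2

Result: YES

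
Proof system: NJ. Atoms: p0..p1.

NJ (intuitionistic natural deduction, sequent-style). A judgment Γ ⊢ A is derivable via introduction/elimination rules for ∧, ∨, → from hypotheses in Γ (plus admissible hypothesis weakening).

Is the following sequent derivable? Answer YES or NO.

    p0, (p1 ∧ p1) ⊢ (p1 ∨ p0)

Proof tree:
[∨I₂] p0, (p1 ∧ p1) ⊢ (p1 ∨ p0)
  [Wk] p0, (p1 ∧ p1) ⊢ p0
    [Ax] p0 ⊢ p0

Result: YES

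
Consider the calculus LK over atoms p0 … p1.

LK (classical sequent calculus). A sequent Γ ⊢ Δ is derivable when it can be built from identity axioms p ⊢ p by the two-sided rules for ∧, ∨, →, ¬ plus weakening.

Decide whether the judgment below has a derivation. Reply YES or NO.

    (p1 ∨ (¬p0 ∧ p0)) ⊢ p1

Derivation (root first):
[∨L] (p1 ∨ (¬p0 ∧ p0)) ⊢ p1
  [Ax] p1 ⊢ p1
  [∧L] (¬p0 ∧ p0) ⊢ p1
    [WR] p0, ¬p0 ⊢ p1
      [¬L] p0, ¬p0 ⊢ 
        [Ax] p0 ⊢ p0

Result: YES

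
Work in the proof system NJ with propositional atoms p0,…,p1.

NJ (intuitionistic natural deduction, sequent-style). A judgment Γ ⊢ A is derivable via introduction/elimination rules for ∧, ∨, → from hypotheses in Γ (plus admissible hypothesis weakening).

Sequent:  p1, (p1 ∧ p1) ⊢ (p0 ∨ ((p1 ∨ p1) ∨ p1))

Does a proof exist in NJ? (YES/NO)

Derivation trace:
[Wk] p1, (p1 ∧ p1) ⊢ (p0 ∨ ((p1 ∨ p1) ∨ p1))
  [∨I₂] p1 ⊢ (p0 ∨ ((p1 ∨ p1) ∨ p1))
    [∨I₁] p1 ⊢ ((p1 ∨ p1) ∨ p1)
      [∨I₁] p1 ⊢ (p1 ∨ p1)
        [Ax] p1 ⊢ p1

Result: YES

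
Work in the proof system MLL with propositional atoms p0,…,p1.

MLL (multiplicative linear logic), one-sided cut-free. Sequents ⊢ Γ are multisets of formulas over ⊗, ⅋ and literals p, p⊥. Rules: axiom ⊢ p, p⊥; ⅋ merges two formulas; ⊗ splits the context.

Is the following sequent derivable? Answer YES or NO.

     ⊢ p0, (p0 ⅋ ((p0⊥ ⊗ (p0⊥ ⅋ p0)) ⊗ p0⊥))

Proof tree:
[⅋]  ⊢ p0, (p0 ⅋ ((p0⊥ ⊗ (p0⊥ ⅋ p0)) ⊗ p0⊥))
  [⊗]  ⊢ p0, p0, ((p0⊥ ⊗ (p0⊥ ⅋ p0)) ⊗ p0⊥)
    [⊗]  ⊢ p0, (p0⊥ ⊗ (p0⊥ ⅋ p0))
      [Ax]  ⊢ p0, p0⊥
      [⅋]  ⊢ (p0⊥ ⅋ p0)
        [Ax]  ⊢ p0, p0⊥
    [Ax]  ⊢ p0, p0⊥

Result: YES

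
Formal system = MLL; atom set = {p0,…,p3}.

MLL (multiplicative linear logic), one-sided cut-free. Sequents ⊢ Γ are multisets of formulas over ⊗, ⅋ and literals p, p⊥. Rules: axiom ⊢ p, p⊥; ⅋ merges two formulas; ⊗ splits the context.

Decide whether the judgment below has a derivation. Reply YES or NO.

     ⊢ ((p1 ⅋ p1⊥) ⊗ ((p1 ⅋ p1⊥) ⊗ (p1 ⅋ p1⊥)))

Derivation trace:
[⊗]  ⊢ ((p1 ⅋ p1⊥) ⊗ ((p1 ⅋ p1⊥) ⊗ (p1 ⅋ p1⊥)))
  [⅋]  ⊢ (p1 ⅋ p1⊥)
    [Ax]  ⊢ p1, p1⊥
  [⊗]  ⊢ ((p1 ⅋ p1⊥) ⊗ (p1 ⅋ p1⊥))
    [⅋]  ⊢ (p1 ⅋ p1⊥)
      [Ax]  ⊢ p1, p1⊥
    [⅋]  ⊢ (p1 ⅋ p1⊥)
      [Ax]  ⊢ p1, p1⊥

Result: YES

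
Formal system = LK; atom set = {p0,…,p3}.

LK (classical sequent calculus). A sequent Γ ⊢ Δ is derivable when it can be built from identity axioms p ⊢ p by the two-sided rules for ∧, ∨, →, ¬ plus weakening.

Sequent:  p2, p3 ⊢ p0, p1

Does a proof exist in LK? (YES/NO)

Search for a countermodel by truth-table:
  v=0000: Γ:[p2=F, p3=F] Δ:[p0=F, p1=F] refutes=False
  v=0001: Γ:[p2=F, p3=T] Δ:[p0=F, p1=F] refutes=False
  v=0010: Γ:[p2=T, p3=F] Δ:[p0=F, p1=F] refutes=False
  v=0011: Γ:[p2=T, p3=T] Δ:[p0=F, p1=F] refutes=True  ← countermodel

Result: NO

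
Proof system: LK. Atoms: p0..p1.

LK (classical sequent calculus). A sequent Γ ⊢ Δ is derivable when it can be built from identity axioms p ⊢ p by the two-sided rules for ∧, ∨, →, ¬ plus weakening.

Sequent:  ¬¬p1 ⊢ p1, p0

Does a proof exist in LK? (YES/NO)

Derivation (root first):
[¬L] ¬¬p1 ⊢ p1, p0
  [¬R]  ⊢ p1, p0, ¬p1
    [WR] p1 ⊢ p1, p0
      [Ax] p1 ⊢ p1

Result: YES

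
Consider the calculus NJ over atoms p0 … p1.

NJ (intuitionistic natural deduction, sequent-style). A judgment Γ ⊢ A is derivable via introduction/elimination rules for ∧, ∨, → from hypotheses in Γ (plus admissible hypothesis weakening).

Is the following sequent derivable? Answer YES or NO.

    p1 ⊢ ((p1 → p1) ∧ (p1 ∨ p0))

Derivation (root first):
[∧I] p1 ⊢ ((p1 → p1) ∧ (p1 ∨ p0))
  [→I]  ⊢ (p1 → p1)
    [Ax] p1 ⊢ p1
  [∨I₁] p1 ⊢ (p1 ∨ p0)
    [Ax] p1 ⊢ p1

Result: YES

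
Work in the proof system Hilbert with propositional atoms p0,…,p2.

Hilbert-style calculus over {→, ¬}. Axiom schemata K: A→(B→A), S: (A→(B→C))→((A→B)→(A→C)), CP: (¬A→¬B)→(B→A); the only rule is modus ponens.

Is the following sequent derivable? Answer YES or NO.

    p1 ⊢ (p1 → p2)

Search for a countermodel by truth-table:
  v=000: Γ:[p1=F] Δ:[(p1 → p2)=T] refutes=False
  v=001: Γ:[p1=F] Δ:[(p1 → p2)=T] refutes=False
  v=010: Γ:[p1=T] Δ:[(p1 → p2)=F] refutes=True  ← countermodel

Result: NO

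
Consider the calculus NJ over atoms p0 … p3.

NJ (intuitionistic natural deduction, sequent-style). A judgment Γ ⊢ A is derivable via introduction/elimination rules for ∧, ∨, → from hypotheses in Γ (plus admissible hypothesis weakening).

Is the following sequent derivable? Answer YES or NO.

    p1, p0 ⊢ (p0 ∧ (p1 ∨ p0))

Derivation (root first):
[∧I] p1, p0 ⊢ (p0 ∧ (p1 ∨ p0))
  [Ax] p0 ⊢ p0
  [∨I₁] p1 ⊢ (p1 ∨ p0)
    [Ax] p1 ⊢ p1

Result: YES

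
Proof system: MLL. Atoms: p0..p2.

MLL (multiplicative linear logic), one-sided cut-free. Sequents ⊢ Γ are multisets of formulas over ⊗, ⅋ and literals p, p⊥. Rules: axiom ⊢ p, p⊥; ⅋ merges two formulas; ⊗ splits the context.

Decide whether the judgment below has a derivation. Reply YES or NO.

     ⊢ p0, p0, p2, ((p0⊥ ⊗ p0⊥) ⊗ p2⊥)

Derivation trace:
[⊗]  ⊢ p0, p0, p2, ((p0⊥ ⊗ p0⊥) ⊗ p2⊥)
  [⊗]  ⊢ p0, p0, (p0⊥ ⊗ p0⊥)
    [Ax]  ⊢ p0, p0⊥
    [Ax]  ⊢ p0, p0⊥
  [Ax]  ⊢ p2, p2⊥

Result: YES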